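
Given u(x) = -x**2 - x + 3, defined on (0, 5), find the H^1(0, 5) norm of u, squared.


||u||_{H^1}^2 = 5525/6

The H^1 norm (squared) on an interval (0, L) is
  ||u||_{H^1}^2 = ∫_0^L u(x)^2 dx + ∫_0^L u'(x)^2 dx.
Compute u'(x) = -2*x - 1.
Then u(x)^2 = x**4 + 2*x**3 - 5*x**2 - 6*x + 9 and u'(x)^2 = 4*x**2 + 4*x + 1.
Integrate each monomial from 0 to 5 using ∫_0^5 c·x^n dx = c·5^(n+1)/(n+1):
  ∫_0^5 u(x)^2 dx = ∫_0^5 (x^4 + 2*x^3 - 5*x^2 - 6*x + 9) dx. Term by term:
    ∫_0^5 x^4 dx = 625;  ∫_0^5 2*x^3 dx = 625/2;  ∫_0^5 -5*x^2 dx = -625/3;
    ∫_0^5 -6*x dx = -75;  ∫_0^5 9 dx = 45.
  Sum: 625 + 625/2 − 625/3 − 75 + 45 = 4195/6.
  ∫_0^5 u'(x)^2 dx = ∫_0^5 (4*x^2 + 4*x + 1) dx. Term by term:
    ∫_0^5 4*x^2 dx = 500/3;  ∫_0^5 4*x dx = 50;  ∫_0^5 1 dx = 5.
  Sum: 500/3 + 50 + 5 = 665/3.
Adding: ||u||_{H^1}^2 = 4195/6 + 665/3 = 5525/6.


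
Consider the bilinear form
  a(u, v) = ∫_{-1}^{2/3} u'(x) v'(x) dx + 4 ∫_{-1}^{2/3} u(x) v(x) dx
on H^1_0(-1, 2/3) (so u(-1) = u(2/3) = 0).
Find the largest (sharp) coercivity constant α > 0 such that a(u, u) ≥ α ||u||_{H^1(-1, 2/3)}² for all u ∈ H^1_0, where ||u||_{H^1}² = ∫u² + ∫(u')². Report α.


α = 1

Coercivity of a(·,·) on H^1_0(-1, 2/3) means a(u, u) ≥ α ||u||_{H^1}² for every u ∈ H^1_0.
The interval has length L = 5/3, and Poincaré/coercivity depend only on L. Here a(u, u) = ∫(u')² + (4)·∫u².
Here c = 4 ≥ 1, so a(u,u) = ∫(u')² + c∫u² ≥ ∫(u')² + ∫u² = ||u||_{H^1}², i.e. α = 1 works. No larger α is possible: a(u,u) ≥ α||u||_{H^1}² means (1−α)∫(u')² ≥ (α−c)∫u², and for the modes u_n = sin(nπ(x−x₀)/L) (x₀ the left endpoint) one has ∫u_n²/∫(u_n')² = (L/(nπ))² → 0, so a(u_n,u_n)/||u_n||_{H^1}² → 1. Hence the optimal constant is α = 1.
Therefore α = 1.


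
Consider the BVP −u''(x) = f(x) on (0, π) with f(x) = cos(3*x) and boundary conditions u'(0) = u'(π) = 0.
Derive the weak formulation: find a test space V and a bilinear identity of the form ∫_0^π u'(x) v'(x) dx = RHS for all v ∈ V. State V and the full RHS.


V = H^1(0, π) (no boundary constraint on v; u is determined up to an additive constant); weak form: ∫_0^π u'v' dx = ∫_0^π (cos(3*x)) v dx for all v ∈ V.

Multiply both sides by a test function v and integrate from 0 to π:
  ∫_0^π −u''(x) v(x) dx = ∫_0^π f(x) v(x) dx.
Integrate the LHS by parts once:
  ∫_0^π −u'' v dx = −[u'(x) v(x)]_0^π + ∫_0^π u'(x) v'(x) dx.
Thus ∫_0^π u'(x) v'(x) dx = ∫_0^π f(x) v(x) dx + [u'(x) v(x)]_0^π.
Choose V so that boundary terms are either known or forced to vanish.
u has homogeneous Neumann: u'(0) = u'(π) = 0. So [u' v]_0^π = 0·v(π) − 0·v(0) = 0 for any v; take V = H^1(0, π).
Weak formulation: find u (satisfying any essential BC) such that ∫_0^π u'(x) v'(x) dx = ∫_0^π f v dx for all v ∈ V (homogeneous Neumann, so boundary terms vanish).
Substituting f(x) = cos(3*x), the right-hand side is ∫_0^π (cos(3*x)) v dx.
Compatibility check (pure Neumann): taking v ≡ 1 ∈ V gives 0 = ∫_0^π f dx + (0) − (0), i.e. ∫_0^π f dx must equal u'(0) − u'(π) = 0. Indeed ∫_0^π (cos(3*x)) dx = 0, so the data are compatible. The solution is then unique only up to an additive constant (fix it e.g. by requiring ∫_0^π u dx = 0).


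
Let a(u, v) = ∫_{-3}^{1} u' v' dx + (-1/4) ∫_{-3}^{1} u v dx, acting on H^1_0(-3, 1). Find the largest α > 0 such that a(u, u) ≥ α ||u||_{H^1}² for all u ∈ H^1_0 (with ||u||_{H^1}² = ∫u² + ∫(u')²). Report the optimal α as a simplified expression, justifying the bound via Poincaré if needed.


α = (-4 + π^2)/(π^2 + 16)

Coercivity of a(·,·) on H^1_0(-3, 1) means a(u, u) ≥ α ||u||_{H^1}² for every u ∈ H^1_0.
The interval has length L = 4, and Poincaré/coercivity depend only on L. Here a(u, u) = ∫(u')² + (-1/4)·∫u².
Here c = -1/4 < 0 with |c| < (π/L)² = π^2/16, so coercivity still holds. The condition a(u,u) ≥ α||u||_{H^1}² reads (1−α)∫(u')² ≥ (α−c)∫u². Any admissible α is ≤ 1 (rapidly oscillating u have ∫u²/∫(u')² → 0), and α = 1 would force 0 ≥ (1−c)∫u², impossible since c < 1; so 1−α > 0. By the sharp Poincaré inequality on H^1_0 of an interval of length L, ∫(u')² ≥ (π/L)²∫u² with equality for the first sine mode sin(π(x−x₀)/L) (x₀ the left endpoint), so the inequality holds for all u iff (1−α)(π/L)² ≥ α − c, i.e. α ≤ ((π/L)² + c)/((π/L)² + 1) = (1 + c(L/π)²)/(1 + (L/π)²). (Direct route, valid since c ≤ 0: Poincaré gives c∫u² ≥ c(L/π)²∫(u')², so a(u,u) ≥ (1 + c(L/π)²)∫(u')², while ||u||_{H^1}² ≤ (1 + (L/π)²)∫(u')²; dividing yields the same α.) With (π/L)² = π^2/16 and c = -1/4, the largest admissible constant is α = ((π/L)² + c)/((π/L)² + 1).
Simplifying, α = (-4 + π^2)/(π^2 + 16).


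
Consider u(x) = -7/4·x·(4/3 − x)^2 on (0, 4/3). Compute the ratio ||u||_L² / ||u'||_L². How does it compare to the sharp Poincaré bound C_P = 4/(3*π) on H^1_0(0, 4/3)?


||u||_L² / ||u'||_L² = 2*sqrt(14)/21 < C_P = 4/(3*π).

u(x) = -7/4·x·(4/3 − x)^2, so u'(x) = -21*x^2/4 + 28*x/3 - 28/9.
u(x) = -7/4·x·(4/3 − x)^2 vanishes at x = 0 and x = 4/3, so u ∈ H^1_0(0, 4/3). Differentiate via the product rule and integrate the resulting polynomials term by term.
  ∫_0^4/3 u² dx = ∫_0^4/3 (49*x^6/16 - 49*x^5/3 + 98*x^4/3 - 784*x^3/27 + 784*x^2/81) dx. Term by term:
    ∫_0^4/3 49*x^6/16 dx = 7168/2187;  ∫_0^4/3 -49*x^5/3 dx = -100352/6561;  ∫_0^4/3 98*x^4/3 dx = 100352/3645;
    ∫_0^4/3 -784*x^3/27 dx = -50176/2187;  ∫_0^4/3 784*x^2/81 dx = 50176/6561.
  Sum: 7168/2187 − 100352/6561 + 100352/3645 − 50176/2187 + 50176/6561 = 7168/32805.
  ∫_0^4/3 (u')² dx = ∫_0^4/3 (441*x^4/16 - 98*x^3 + 1078*x^2/9 - 1568*x/27 + 784/81) dx. Term by term:
    ∫_0^4/3 441*x^4/16 dx = 3136/135;  ∫_0^4/3 -98*x^3 dx = -6272/81;  ∫_0^4/3 1078*x^2/9 dx = 68992/729;
    ∫_0^4/3 -1568*x/27 dx = -12544/243;  ∫_0^4/3 784/81 dx = 3136/243.
  Sum: 3136/135 − 6272/81 + 68992/729 − 12544/243 + 3136/243 = 6272/3645.
∫_0^4/3 u² dx = 7168/32805, so ||u||_L² = 32*sqrt(35)/405.
∫_0^4/3 (u')² dx = 6272/3645, so ||u'||_L² = 56*sqrt(10)/135.
Ratio ||u||_L² / ||u'||_L² = 2*sqrt(14)/21.
Sharp Poincaré constant on H^1_0(0, 4/3) is C_P = L/π = 4/(3*π), achieved by sin(3*π/4·x).
A polynomial bump cannot attain the sharp Poincaré constant (only the first sine eigenfunction does), so the ratio is strictly less than C_P, consistent with ||u||_L² ≤ C_P ||u'||_L².


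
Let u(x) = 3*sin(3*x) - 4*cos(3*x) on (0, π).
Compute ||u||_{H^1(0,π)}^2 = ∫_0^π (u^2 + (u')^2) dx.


||u||_{H^1(0,π)}^2 = 125*π

u'(x) = 12*sin(3*x) + 9*cos(3*x).
Expand u² and (u')² and integrate term by term on (0, π), using: for integers n ≥ 1, ∫_0^π sin²(nx) dx = ∫_0^π cos²(nx) dx = π/2; for n ≠ n', ∫_0^π sin(nx)sin(n'x) dx = ∫_0^π cos(nx)cos(n'x) dx = 0; and by product-to-sum, ∫_0^π sin(nx)cos(n'x) dx = ½∫_0^π [sin((n+n')x) + sin((n−n')x)] dx, which is 0 when n+n' is even and 2n/(n²−n'²) when n+n' is odd (it need not vanish on (0, π)).
  u² squared terms: (-4)²·∫cos(3x)² dx = 16·π/2 = 8*π;  (3)²·∫sin(3x)² dx = 9·π/2 = 9*π/2.
  u² cross terms: 2·(-4)·(3)·∫cos(3x)·sin(3x) dx = -24·(0) = 0.
  So ∫_0^π u² dx = 8*π + 9*π/2 + 0 = 25*π/2.
  (u')² squared terms: (9)²·∫cos(3x)² dx = 81·π/2 = 81*π/2;  (12)²·∫sin(3x)² dx = 144·π/2 = 72*π.
  (u')² cross terms: 2·(9)·(12)·∫cos(3x)·sin(3x) dx = 216·(0) = 0.
  So ∫_0^π (u')² dx = 81*π/2 + 72*π + 0 = 225*π/2.
||u||_{H^1}^2 = (25*π/2) + (225*π/2) = 125*π.


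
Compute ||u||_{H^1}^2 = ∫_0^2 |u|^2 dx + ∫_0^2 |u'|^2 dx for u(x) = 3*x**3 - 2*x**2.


||u||_{H^1}^2 = 7040/21

The H^1 norm (squared) on an interval (0, L) is
  ||u||_{H^1}^2 = ∫_0^L u(x)^2 dx + ∫_0^L u'(x)^2 dx.
Compute u'(x) = 9*x**2 - 4*x.
Then u(x)^2 = 9*x**6 - 12*x**5 + 4*x**4 and u'(x)^2 = 81*x**4 - 72*x**3 + 16*x**2.
Integrate each monomial from 0 to 2 using ∫_0^2 c·x^n dx = c·2^(n+1)/(n+1):
  ∫_0^2 u(x)^2 dx = ∫_0^2 (9*x^6 - 12*x^5 + 4*x^4) dx. Term by term:
    ∫_0^2 9*x^6 dx = 1152/7;  ∫_0^2 -12*x^5 dx = -128;  ∫_0^2 4*x^4 dx = 128/5.
  Sum: 1152/7 − 128 + 128/5 = 2176/35.
  ∫_0^2 u'(x)^2 dx = ∫_0^2 (81*x^4 - 72*x^3 + 16*x^2) dx. Term by term:
    ∫_0^2 81*x^4 dx = 2592/5;  ∫_0^2 -72*x^3 dx = -288;  ∫_0^2 16*x^2 dx = 128/3.
  Sum: 2592/5 − 288 + 128/3 = 4096/15.
Adding: ||u||_{H^1}^2 = 2176/35 + 4096/15 = 7040/21.


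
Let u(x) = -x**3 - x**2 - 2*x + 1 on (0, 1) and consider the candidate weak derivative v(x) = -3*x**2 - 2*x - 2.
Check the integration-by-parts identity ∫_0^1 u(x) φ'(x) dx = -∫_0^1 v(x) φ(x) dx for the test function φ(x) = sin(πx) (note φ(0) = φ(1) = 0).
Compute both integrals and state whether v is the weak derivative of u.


LHS = -12/π^3 + 9/π, RHS = -12/π^3 + 9/π. Yes, v = u' weakly.

u(x) = -x**3 - x**2 - 2*x + 1, classical derivative u'(x) = -3*x**2 - 2*x - 2.
φ(x) = sin(πx), so φ'(x) = π*cos(π*x).
Note φ(0) = φ(1) = 0, so the boundary term u·φ vanishes.
LHS = ∫_0^1 u(x) φ'(x) dx = ∫_0^1 (-π*x^3*cos(π*x) - π*x^2*cos(π*x) - 2*π*x*cos(π*x) + π*cos(π*x)) dx. Term by term:
  ∫_0^1 π*cos(π*x) dx = 0;  ∫_0^1 -π*x^2*cos(π*x) dx = 2/π;  ∫_0^1 -π*x^3*cos(π*x) dx = -12/π^3 + 3/π;
  ∫_0^1 -2*π*x*cos(π*x) dx = 4/π.
Sum: 0 + 2/π + -12/π^3 + 3/π + 4/π = -12/π^3 + 9/π.
So LHS = -12/π^3 + 9/π.
∫_0^1 v(x) φ(x) dx = ∫_0^1 (-3*x^2*sin(π*x) - 2*x*sin(π*x) - 2*sin(π*x)) dx. Term by term:
  ∫_0^1 -2*sin(π*x) dx = -4/π;  ∫_0^1 -3*x^2*sin(π*x) dx = -3/π + 12/π^3;  ∫_0^1 -2*x*sin(π*x) dx = -2/π.
Sum: -4/π + -3/π + 12/π^3 − 2/π = -9/π + 12/π^3.
So RHS = -∫_0^1 v(x) φ(x) dx = -12/π^3 + 9/π.
LHS = RHS, so the identity holds for this test φ.
Moreover u is smooth here and v(x) = u'(x) = -3*x**2 - 2*x - 2 pointwise, so the identity holds for every test function. Hence v is the weak derivative of u.


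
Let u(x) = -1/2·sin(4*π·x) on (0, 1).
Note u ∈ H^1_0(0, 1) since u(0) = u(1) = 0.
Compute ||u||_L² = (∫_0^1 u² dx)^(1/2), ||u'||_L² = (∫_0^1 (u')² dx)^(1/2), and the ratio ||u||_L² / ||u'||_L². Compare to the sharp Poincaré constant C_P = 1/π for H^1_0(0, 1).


||u||_L² / ||u'||_L² = 1/(4*π) < C_P = 1/π.

u(x) = -1/2·sin(4*π·x), so u'(x) = -2*π*cos(4*π*x).
Writing u(x) = A·sin(kπx/L) with A = -1/2 and k = 4, use ∫_0^L sin²(kπx/L) dx = L/2 and ∫_0^L cos²(kπx/L) dx = L/2.
u² = 1/4·sin²(4*π·x) and (u')² = 4*π^2·cos²(4*π·x), and each of sin², cos² integrates to L/2 = 1/2 over (0, 1).
∫_0^1 u² dx = 1/8, so ||u||_L² = sqrt(2)/4.
∫_0^1 (u')² dx = 2*π^2, so ||u'||_L² = sqrt(2)*π.
Ratio ||u||_L² / ||u'||_L² = 1/(4*π).
Sharp Poincaré constant on H^1_0(0, 1) is C_P = L/π = 1/π, achieved by sin(π·x).
This is the k = 4 harmonic; the ratio L/(kπ) is strictly less than C_P = L/π, consistent with the sharp inequality ||u||_L² ≤ C_P ||u'||_L².


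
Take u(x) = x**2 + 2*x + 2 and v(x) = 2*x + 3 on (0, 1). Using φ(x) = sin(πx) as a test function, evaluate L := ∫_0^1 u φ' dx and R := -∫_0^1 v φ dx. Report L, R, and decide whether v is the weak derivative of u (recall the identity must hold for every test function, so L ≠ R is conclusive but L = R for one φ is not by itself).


LHS = -6/π, RHS = -8/π. No, v is not the weak derivative of u.

u(x) = x**2 + 2*x + 2, classical derivative u'(x) = 2*x + 2.
φ(x) = sin(πx), so φ'(x) = π*cos(π*x).
Note φ(0) = φ(1) = 0, so the boundary term u·φ vanishes.
LHS = ∫_0^1 u(x) φ'(x) dx = ∫_0^1 (π*x^2*cos(π*x) + 2*π*x*cos(π*x) + 2*π*cos(π*x)) dx. Term by term:
  ∫_0^1 2*π*cos(π*x) dx = 0;  ∫_0^1 π*x^2*cos(π*x) dx = -2/π;  ∫_0^1 2*π*x*cos(π*x) dx = -4/π.
Sum: 0 − 2/π − 4/π = -6/π.
So LHS = -6/π.
∫_0^1 v(x) φ(x) dx = ∫_0^1 (2*x*sin(π*x) + 3*sin(π*x)) dx. Term by term:
  ∫_0^1 3*sin(π*x) dx = 6/π;  ∫_0^1 2*x*sin(π*x) dx = 2/π.
Sum: 6/π + 2/π = 8/π.
So RHS = -∫_0^1 v(x) φ(x) dx = -8/π.
LHS − RHS = 2/π ≠ 0, so the identity fails.
(For a valid weak derivative the identity must hold for EVERY test function, in particular this one. The failure shows v is NOT the weak derivative of u.)
Correct weak derivative would be u'(x) = 2*x + 2.


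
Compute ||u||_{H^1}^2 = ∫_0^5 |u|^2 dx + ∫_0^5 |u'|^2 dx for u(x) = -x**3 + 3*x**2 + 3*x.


||u||_{H^1}^2 = 25805/14

The H^1 norm (squared) on an interval (0, L) is
  ||u||_{H^1}^2 = ∫_0^L u(x)^2 dx + ∫_0^L u'(x)^2 dx.
Compute u'(x) = -3*x**2 + 6*x + 3.
Then u(x)^2 = x**6 - 6*x**5 + 3*x**4 + 18*x**3 + 9*x**2 and u'(x)^2 = 9*x**4 - 36*x**3 + 18*x**2 + 36*x + 9.
Integrate each monomial from 0 to 5 using ∫_0^5 c·x^n dx = c·5^(n+1)/(n+1):
  ∫_0^5 u(x)^2 dx = ∫_0^5 (x^6 - 6*x^5 + 3*x^4 + 18*x^3 + 9*x^2) dx. Term by term:
    ∫_0^5 x^6 dx = 78125/7;  ∫_0^5 -6*x^5 dx = -15625;  ∫_0^5 3*x^4 dx = 1875;
    ∫_0^5 18*x^3 dx = 5625/2;  ∫_0^5 9*x^2 dx = 375.
  Sum: 78125/7 − 15625 + 1875 + 5625/2 + 375 = 8375/14.
  ∫_0^5 u'(x)^2 dx = ∫_0^5 (9*x^4 - 36*x^3 + 18*x^2 + 36*x + 9) dx. Term by term:
    ∫_0^5 9*x^4 dx = 5625;  ∫_0^5 -36*x^3 dx = -5625;  ∫_0^5 18*x^2 dx = 750;
    ∫_0^5 36*x dx = 450;  ∫_0^5 9 dx = 45.
  Sum: 5625 − 5625 + 750 + 450 + 45 = 1245.
Adding: ||u||_{H^1}^2 = 8375/14 + 1245 = 25805/14.


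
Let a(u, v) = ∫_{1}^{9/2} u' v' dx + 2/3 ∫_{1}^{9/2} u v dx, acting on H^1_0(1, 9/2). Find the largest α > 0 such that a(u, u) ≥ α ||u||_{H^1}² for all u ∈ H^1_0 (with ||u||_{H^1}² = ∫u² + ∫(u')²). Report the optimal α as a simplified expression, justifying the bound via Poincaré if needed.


α = 2*(49 + 6*π^2)/(3*(4*π^2 + 49))

Coercivity of a(·,·) on H^1_0(1, 9/2) means a(u, u) ≥ α ||u||_{H^1}² for every u ∈ H^1_0.
The interval has length L = 7/2, and Poincaré/coercivity depend only on L. Here a(u, u) = ∫(u')² + (2/3)·∫u².
Here 0 < c = 2/3 < 1. The condition a(u,u) ≥ α||u||_{H^1}² reads (1−α)∫(u')² ≥ (α−c)∫u². Any admissible α is ≤ 1 (rapidly oscillating u have ∫u²/∫(u')² → 0), and α = 1 would force 0 ≥ (1−c)∫u², impossible since c < 1; so 1−α > 0. By the sharp Poincaré inequality on H^1_0 of an interval of length L, ∫(u')² ≥ (π/L)²∫u² with equality for the first sine mode sin(π(x−x₀)/L) (x₀ the left endpoint), so the inequality holds for all u iff (1−α)(π/L)² ≥ α − c, i.e. α ≤ ((π/L)² + c)/((π/L)² + 1) = (1 + c(L/π)²)/(1 + (L/π)²). With (π/L)² = 4*π^2/49 and c = 2/3, the largest admissible constant is α = ((π/L)² + c)/((π/L)² + 1).
Simplifying, α = 2*(49 + 6*π^2)/(3*(4*π^2 + 49)).


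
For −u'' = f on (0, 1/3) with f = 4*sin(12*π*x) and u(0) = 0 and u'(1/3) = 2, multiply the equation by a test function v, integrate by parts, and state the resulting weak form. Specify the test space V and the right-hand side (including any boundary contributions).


V = {v ∈ H^1(0, 1/3) : v(0) = 0} (test functions vanish at x = 0 where u is specified); weak form: ∫_0^1/3 u'v' dx = ∫_0^1/3 (4*sin(12*π*x)) v dx + 2·v(1/3) for all v ∈ V.

Multiply both sides by a test function v and integrate from 0 to 1/3:
  ∫_0^1/3 −u''(x) v(x) dx = ∫_0^1/3 f(x) v(x) dx.
Integrate the LHS by parts once:
  ∫_0^1/3 −u'' v dx = −[u'(x) v(x)]_0^1/3 + ∫_0^1/3 u'(x) v'(x) dx.
Thus ∫_0^1/3 u'(x) v'(x) dx = ∫_0^1/3 f(x) v(x) dx + [u'(x) v(x)]_0^1/3.
Choose V so that boundary terms are either known or forced to vanish.
Mixed BC: u(0) = 0 (Dirichlet) and u'(1/3) = 2 (Neumann). Define V = {v ∈ H^1(0, 1/3) : v(0) = 0}. Then [u' v]_0^1/3 = u'(1/3)·v(1/3) − u'(0)·0 = 2·v(1/3).
Weak formulation: find u (satisfying any essential BC) such that ∫_0^1/3 u'(x) v'(x) dx = ∫_0^1/3 f v dx + 2·v(1/3) for all v ∈ V (Dirichlet at 0 absorbed into V; Neumann datum at x = 1/3 contributes the boundary term).
Substituting f(x) = 4*sin(12*π*x), the right-hand side is ∫_0^1/3 (4*sin(12*π*x)) v dx + 2·v(1/3).


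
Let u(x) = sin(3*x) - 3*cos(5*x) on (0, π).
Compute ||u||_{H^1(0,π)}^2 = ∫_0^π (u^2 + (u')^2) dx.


||u||_{H^1(0,π)}^2 = 122*π

u'(x) = 15*sin(5*x) + 3*cos(3*x).
Expand u² and (u')² and integrate term by term on (0, π), using: for integers n ≥ 1, ∫_0^π sin²(nx) dx = ∫_0^π cos²(nx) dx = π/2; for n ≠ n', ∫_0^π sin(nx)sin(n'x) dx = ∫_0^π cos(nx)cos(n'x) dx = 0; and by product-to-sum, ∫_0^π sin(nx)cos(n'x) dx = ½∫_0^π [sin((n+n')x) + sin((n−n')x)] dx, which is 0 when n+n' is even and 2n/(n²−n'²) when n+n' is odd (it need not vanish on (0, π)).
  u² squared terms: (-3)²·∫cos(5x)² dx = 9·π/2 = 9*π/2;  (1)²·∫sin(3x)² dx = 1·π/2 = π/2.
  u² cross terms: 2·(-3)·(1)·∫cos(5x)·sin(3x) dx = -6·(0) = 0.
  So ∫_0^π u² dx = 9*π/2 + π/2 + 0 = 5*π.
  (u')² squared terms: (3)²·∫cos(3x)² dx = 9·π/2 = 9*π/2;  (15)²·∫sin(5x)² dx = 225·π/2 = 225*π/2.
  (u')² cross terms: 2·(3)·(15)·∫cos(3x)·sin(5x) dx = 90·(0) = 0.
  So ∫_0^π (u')² dx = 9*π/2 + 225*π/2 + 0 = 117*π.
||u||_{H^1}^2 = (5*π) + (117*π) = 122*π.


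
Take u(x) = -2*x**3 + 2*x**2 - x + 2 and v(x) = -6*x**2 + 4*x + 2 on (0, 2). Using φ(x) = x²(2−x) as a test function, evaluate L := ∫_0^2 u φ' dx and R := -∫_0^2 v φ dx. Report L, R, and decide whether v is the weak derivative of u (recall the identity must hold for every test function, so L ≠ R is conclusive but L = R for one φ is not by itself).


LHS = 116/15, RHS = 56/15. No, v is not the weak derivative of u.

u(x) = -2*x**3 + 2*x**2 - x + 2, classical derivative u'(x) = -6*x**2 + 4*x - 1.
φ(x) = x²(2−x), so φ'(x) = x*(4 - 3*x).
Note φ(0) = φ(2) = 0, so the boundary term u·φ vanishes.
LHS = ∫_0^2 u(x) φ'(x) dx = ∫_0^2 (6*x^5 - 14*x^4 + 11*x^3 - 10*x^2 + 8*x) dx. Term by term:
  ∫_0^2 6*x^5 dx = 64;  ∫_0^2 -14*x^4 dx = -448/5;  ∫_0^2 11*x^3 dx = 44;
  ∫_0^2 -10*x^2 dx = -80/3;  ∫_0^2 8*x dx = 16.
Sum: 64 − 448/5 + 44 − 80/3 + 16 = 116/15.
So LHS = 116/15.
∫_0^2 v(x) φ(x) dx = ∫_0^2 (6*x^5 - 16*x^4 + 6*x^3 + 4*x^2) dx. Term by term:
  ∫_0^2 6*x^5 dx = 64;  ∫_0^2 -16*x^4 dx = -512/5;  ∫_0^2 6*x^3 dx = 24;
  ∫_0^2 4*x^2 dx = 32/3.
Sum: 64 − 512/5 + 24 + 32/3 = -56/15.
So RHS = -∫_0^2 v(x) φ(x) dx = 56/15.
LHS − RHS = 4 ≠ 0, so the identity fails.
(For a valid weak derivative the identity must hold for EVERY test function, in particular this one. The failure shows v is NOT the weak derivative of u.)
Correct weak derivative would be u'(x) = -6*x**2 + 4*x - 1.


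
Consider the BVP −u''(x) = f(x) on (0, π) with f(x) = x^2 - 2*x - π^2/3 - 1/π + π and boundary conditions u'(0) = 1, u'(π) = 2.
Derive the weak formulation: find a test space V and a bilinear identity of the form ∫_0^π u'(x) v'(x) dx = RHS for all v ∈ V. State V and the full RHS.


V = H^1(0, π) (v unrestricted at boundary; u is determined up to an additive constant); weak form: ∫_0^π u'v' dx = ∫_0^π (x^2 - 2*x - π^2/3 - 1/π + π) v dx + 2·v(π) − v(0) for all v ∈ V.

Multiply both sides by a test function v and integrate from 0 to π:
  ∫_0^π −u''(x) v(x) dx = ∫_0^π f(x) v(x) dx.
Integrate the LHS by parts once:
  ∫_0^π −u'' v dx = −[u'(x) v(x)]_0^π + ∫_0^π u'(x) v'(x) dx.
Thus ∫_0^π u'(x) v'(x) dx = ∫_0^π f(x) v(x) dx + [u'(x) v(x)]_0^π.
Choose V so that boundary terms are either known or forced to vanish.
u has inhomogeneous Neumann u'(0) = 1, u'(π) = 2. [u' v]_0^π = (2)·v(π) − (1)·v(0) = 2·v(π) − v(0). Take V = H^1(0, π); boundary term becomes part of RHS.
Weak formulation: find u (satisfying any essential BC) such that ∫_0^π u'(x) v'(x) dx = ∫_0^π f v dx + 2·v(π) − v(0) for all v ∈ V (Neumann data are natural BCs: they enter the RHS as boundary terms).
Substituting f(x) = x^2 - 2*x - π^2/3 - 1/π + π, the right-hand side is ∫_0^π (x^2 - 2*x - π^2/3 - 1/π + π) v dx + 2·v(π) − v(0).
Compatibility check (pure Neumann): taking v ≡ 1 ∈ V gives 0 = ∫_0^π f dx + (2) − (1), i.e. ∫_0^π f dx must equal u'(0) − u'(π) = -1. Indeed ∫_0^π (x^2 - 2*x - π^2/3 - 1/π + π) dx = -1, so the data are compatible. The solution is then unique only up to an additive constant (fix it e.g. by requiring ∫_0^π u dx = 0).


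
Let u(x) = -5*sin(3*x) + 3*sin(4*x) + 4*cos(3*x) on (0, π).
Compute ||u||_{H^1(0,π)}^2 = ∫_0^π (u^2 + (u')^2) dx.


||u||_{H^1(0,π)}^2 = 1920/7 + 563*π/2

u'(x) = -12*sin(3*x) - 15*cos(3*x) + 12*cos(4*x).
Expand u² and (u')² and integrate term by term on (0, π), using: for integers n ≥ 1, ∫_0^π sin²(nx) dx = ∫_0^π cos²(nx) dx = π/2; for n ≠ n', ∫_0^π sin(nx)sin(n'x) dx = ∫_0^π cos(nx)cos(n'x) dx = 0; and by product-to-sum, ∫_0^π sin(nx)cos(n'x) dx = ½∫_0^π [sin((n+n')x) + sin((n−n')x)] dx, which is 0 when n+n' is even and 2n/(n²−n'²) when n+n' is odd (it need not vanish on (0, π)).
  u² squared terms: (-5)²·∫sin(3x)² dx = 25·π/2 = 25*π/2;  (3)²·∫sin(4x)² dx = 9·π/2 = 9*π/2;  (4)²·∫cos(3x)² dx = 16·π/2 = 8*π.
  u² cross terms: 2·(-5)·(3)·∫sin(3x)·sin(4x) dx = -30·(0) = 0;  2·(-5)·(4)·∫sin(3x)·cos(3x) dx = -40·(0) = 0;  2·(3)·(4)·∫sin(4x)·cos(3x) dx = 24·(8/7) = 192/7.
  So ∫_0^π u² dx = 25*π/2 + 9*π/2 + 8*π + 0 + 0 + 192/7 = 192/7 + 25*π.
  (u')² squared terms: (-15)²·∫cos(3x)² dx = 225·π/2 = 225*π/2;  (-12)²·∫sin(3x)² dx = 144·π/2 = 72*π;  (12)²·∫cos(4x)² dx = 144·π/2 = 72*π.
  (u')² cross terms: 2·(-15)·(-12)·∫cos(3x)·sin(3x) dx = 360·(0) = 0;  2·(-15)·(12)·∫cos(3x)·cos(4x) dx = -360·(0) = 0;  2·(-12)·(12)·∫sin(3x)·cos(4x) dx = -288·(-6/7) = 1728/7.
  So ∫_0^π (u')² dx = 225*π/2 + 72*π + 72*π + 0 + 0 + 1728/7 = 1728/7 + 513*π/2.
||u||_{H^1}^2 = (192/7 + 25*π) + (1728/7 + 513*π/2) = 1920/7 + 563*π/2.


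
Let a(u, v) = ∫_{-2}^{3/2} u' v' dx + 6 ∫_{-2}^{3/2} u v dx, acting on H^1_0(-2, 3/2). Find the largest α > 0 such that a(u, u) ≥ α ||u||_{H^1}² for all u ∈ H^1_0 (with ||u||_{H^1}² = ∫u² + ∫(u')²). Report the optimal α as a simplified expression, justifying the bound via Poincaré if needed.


α = 1

Coercivity of a(·,·) on H^1_0(-2, 3/2) means a(u, u) ≥ α ||u||_{H^1}² for every u ∈ H^1_0.
The interval has length L = 7/2, and Poincaré/coercivity depend only on L. Here a(u, u) = ∫(u')² + (6)·∫u².
Here c = 6 ≥ 1, so a(u,u) = ∫(u')² + c∫u² ≥ ∫(u')² + ∫u² = ||u||_{H^1}², i.e. α = 1 works. No larger α is possible: a(u,u) ≥ α||u||_{H^1}² means (1−α)∫(u')² ≥ (α−c)∫u², and for the modes u_n = sin(nπ(x−x₀)/L) (x₀ the left endpoint) one has ∫u_n²/∫(u_n')² = (L/(nπ))² → 0, so a(u_n,u_n)/||u_n||_{H^1}² → 1. Hence the optimal constant is α = 1.
Therefore α = 1.


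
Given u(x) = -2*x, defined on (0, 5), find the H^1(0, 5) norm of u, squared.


||u||_{H^1}^2 = 560/3

The H^1 norm (squared) on an interval (0, L) is
  ||u||_{H^1}^2 = ∫_0^L u(x)^2 dx + ∫_0^L u'(x)^2 dx.
Compute u'(x) = -2.
Then u(x)^2 = 4*x**2 and u'(x)^2 = 4.
Integrate each monomial from 0 to 5 using ∫_0^5 c·x^n dx = c·5^(n+1)/(n+1):
  ∫_0^5 u(x)^2 dx = ∫_0^5 (4*x^2) dx. Term by term:
    ∫_0^5 4*x^2 dx = 500/3.
  ∫_0^5 u'(x)^2 dx = ∫_0^5 (4) dx. Term by term:
    ∫_0^5 4 dx = 20.
Adding: ||u||_{H^1}^2 = 500/3 + 20 = 560/3.


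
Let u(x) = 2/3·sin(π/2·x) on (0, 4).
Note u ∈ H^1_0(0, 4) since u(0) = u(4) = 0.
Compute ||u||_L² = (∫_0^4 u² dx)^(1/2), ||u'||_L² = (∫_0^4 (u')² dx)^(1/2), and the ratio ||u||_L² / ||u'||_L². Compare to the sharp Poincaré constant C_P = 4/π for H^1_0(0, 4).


||u||_L² / ||u'||_L² = 2/π < C_P = 4/π.

u(x) = 2/3·sin(π/2·x), so u'(x) = π*cos(π*x/2)/3.
Writing u(x) = A·sin(kπx/L) with A = 2/3 and k = 2, use ∫_0^L sin²(kπx/L) dx = L/2 and ∫_0^L cos²(kπx/L) dx = L/2.
u² = 4/9·sin²(π/2·x) and (u')² = π^2/9·cos²(π/2·x), and each of sin², cos² integrates to L/2 = 2 over (0, 4).
∫_0^4 u² dx = 8/9, so ||u||_L² = 2*sqrt(2)/3.
∫_0^4 (u')² dx = 2*π^2/9, so ||u'||_L² = sqrt(2)*π/3.
Ratio ||u||_L² / ||u'||_L² = 2/π.
Sharp Poincaré constant on H^1_0(0, 4) is C_P = L/π = 4/π, achieved by sin(π/4·x).
This is the k = 2 harmonic; the ratio L/(kπ) is strictly less than C_P = L/π, consistent with the sharp inequality ||u||_L² ≤ C_P ||u'||_L².


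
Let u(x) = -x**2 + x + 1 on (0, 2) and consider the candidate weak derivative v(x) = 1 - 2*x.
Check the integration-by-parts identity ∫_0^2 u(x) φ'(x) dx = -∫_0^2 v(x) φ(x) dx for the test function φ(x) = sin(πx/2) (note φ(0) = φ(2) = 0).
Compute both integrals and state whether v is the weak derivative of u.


LHS = 4/π, RHS = 4/π. Yes, v = u' weakly.

u(x) = -x**2 + x + 1, classical derivative u'(x) = 1 - 2*x.
φ(x) = sin(πx/2), so φ'(x) = π*cos(π*x/2)/2.
Note φ(0) = φ(2) = 0, so the boundary term u·φ vanishes.
LHS = ∫_0^2 u(x) φ'(x) dx = ∫_0^2 (-π*x^2*cos(π*x/2)/2 + π*x*cos(π*x/2)/2 + π*cos(π*x/2)/2) dx. Term by term:
  ∫_0^2 π*cos(π*x/2)/2 dx = 0;  ∫_0^2 π*x*cos(π*x/2)/2 dx = -4/π;  ∫_0^2 -π*x^2*cos(π*x/2)/2 dx = 8/π.
Sum: 0 − 4/π + 8/π = 4/π.
So LHS = 4/π.
∫_0^2 v(x) φ(x) dx = ∫_0^2 (-2*x*sin(π*x/2) + sin(π*x/2)) dx. Term by term:
  ∫_0^2 -2*x*sin(π*x/2) dx = -8/π;  ∫_0^2 sin(π*x/2) dx = 4/π.
Sum: -8/π + 4/π = -4/π.
So RHS = -∫_0^2 v(x) φ(x) dx = 4/π.
LHS = RHS, so the identity holds for this test φ.
Moreover u is smooth here and v(x) = u'(x) = 1 - 2*x pointwise, so the identity holds for every test function. Hence v is the weak derivative of u.


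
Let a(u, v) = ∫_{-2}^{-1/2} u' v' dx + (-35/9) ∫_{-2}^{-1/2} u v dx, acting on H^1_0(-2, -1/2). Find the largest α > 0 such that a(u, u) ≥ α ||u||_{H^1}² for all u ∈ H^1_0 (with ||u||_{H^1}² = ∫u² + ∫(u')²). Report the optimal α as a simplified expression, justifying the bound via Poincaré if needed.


α = (-35 + 4*π^2)/(9 + 4*π^2)

Coercivity of a(·,·) on H^1_0(-2, -1/2) means a(u, u) ≥ α ||u||_{H^1}² for every u ∈ H^1_0.
The interval has length L = 3/2, and Poincaré/coercivity depend only on L. Here a(u, u) = ∫(u')² + (-35/9)·∫u².
Here c = -35/9 < 0 with |c| < (π/L)² = 4*π^2/9, so coercivity still holds. The condition a(u,u) ≥ α||u||_{H^1}² reads (1−α)∫(u')² ≥ (α−c)∫u². Any admissible α is ≤ 1 (rapidly oscillating u have ∫u²/∫(u')² → 0), and α = 1 would force 0 ≥ (1−c)∫u², impossible since c < 1; so 1−α > 0. By the sharp Poincaré inequality on H^1_0 of an interval of length L, ∫(u')² ≥ (π/L)²∫u² with equality for the first sine mode sin(π(x−x₀)/L) (x₀ the left endpoint), so the inequality holds for all u iff (1−α)(π/L)² ≥ α − c, i.e. α ≤ ((π/L)² + c)/((π/L)² + 1) = (1 + c(L/π)²)/(1 + (L/π)²). (Direct route, valid since c ≤ 0: Poincaré gives c∫u² ≥ c(L/π)²∫(u')², so a(u,u) ≥ (1 + c(L/π)²)∫(u')², while ||u||_{H^1}² ≤ (1 + (L/π)²)∫(u')²; dividing yields the same α.) With (π/L)² = 4*π^2/9 and c = -35/9, the largest admissible constant is α = ((π/L)² + c)/((π/L)² + 1).
Simplifying, α = (-35 + 4*π^2)/(9 + 4*π^2).


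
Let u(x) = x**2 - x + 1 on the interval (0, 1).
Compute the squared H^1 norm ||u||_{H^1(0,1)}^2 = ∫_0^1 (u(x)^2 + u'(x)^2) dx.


||u||_{H^1}^2 = 31/30

The H^1 norm (squared) on an interval (0, L) is
  ||u||_{H^1}^2 = ∫_0^L u(x)^2 dx + ∫_0^L u'(x)^2 dx.
Compute u'(x) = 2*x - 1.
Then u(x)^2 = x**4 - 2*x**3 + 3*x**2 - 2*x + 1 and u'(x)^2 = 4*x**2 - 4*x + 1.
Integrate each monomial from 0 to 1 using ∫_0^1 c·x^n dx = c·1^(n+1)/(n+1):
  ∫_0^1 u(x)^2 dx = ∫_0^1 (x^4 - 2*x^3 + 3*x^2 - 2*x + 1) dx. Term by term:
    ∫_0^1 x^4 dx = 1/5;  ∫_0^1 -2*x^3 dx = -1/2;  ∫_0^1 3*x^2 dx = 1;
    ∫_0^1 -2*x dx = -1;  ∫_0^1 1 dx = 1.
  Sum: 1/5 − 1/2 + 1 − 1 + 1 = 7/10.
  ∫_0^1 u'(x)^2 dx = ∫_0^1 (4*x^2 - 4*x + 1) dx. Term by term:
    ∫_0^1 4*x^2 dx = 4/3;  ∫_0^1 -4*x dx = -2;  ∫_0^1 1 dx = 1.
  Sum: 4/3 − 2 + 1 = 1/3.
Adding: ||u||_{H^1}^2 = 7/10 + 1/3 = 31/30.


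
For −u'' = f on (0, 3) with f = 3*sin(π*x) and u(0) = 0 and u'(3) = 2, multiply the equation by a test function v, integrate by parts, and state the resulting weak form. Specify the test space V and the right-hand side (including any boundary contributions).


V = {v ∈ H^1(0, 3) : v(0) = 0} (test functions vanish at x = 0 where u is specified); weak form: ∫_0^3 u'v' dx = ∫_0^3 (3*sin(π*x)) v dx + 2·v(3) for all v ∈ V.

Multiply both sides by a test function v and integrate from 0 to 3:
  ∫_0^3 −u''(x) v(x) dx = ∫_0^3 f(x) v(x) dx.
Integrate the LHS by parts once:
  ∫_0^3 −u'' v dx = −[u'(x) v(x)]_0^3 + ∫_0^3 u'(x) v'(x) dx.
Thus ∫_0^3 u'(x) v'(x) dx = ∫_0^3 f(x) v(x) dx + [u'(x) v(x)]_0^3.
Choose V so that boundary terms are either known or forced to vanish.
Mixed BC: u(0) = 0 (Dirichlet) and u'(3) = 2 (Neumann). Define V = {v ∈ H^1(0, 3) : v(0) = 0}. Then [u' v]_0^3 = u'(3)·v(3) − u'(0)·0 = 2·v(3).
Weak formulation: find u (satisfying any essential BC) such that ∫_0^3 u'(x) v'(x) dx = ∫_0^3 f v dx + 2·v(3) for all v ∈ V (Dirichlet at 0 absorbed into V; Neumann datum at x = 3 contributes the boundary term).
Substituting f(x) = 3*sin(π*x), the right-hand side is ∫_0^3 (3*sin(π*x)) v dx + 2·v(3).


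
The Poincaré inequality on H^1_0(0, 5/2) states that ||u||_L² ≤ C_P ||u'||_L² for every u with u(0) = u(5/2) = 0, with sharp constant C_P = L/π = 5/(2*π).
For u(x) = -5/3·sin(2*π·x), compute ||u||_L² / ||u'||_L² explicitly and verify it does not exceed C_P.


||u||_L² / ||u'||_L² = 1/(2*π) < C_P = 5/(2*π).

u(x) = -5/3·sin(2*π·x), so u'(x) = -10*π*cos(2*π*x)/3.
Writing u(x) = A·sin(kπx/L) with A = -5/3 and k = 5, use ∫_0^L sin²(kπx/L) dx = L/2 and ∫_0^L cos²(kπx/L) dx = L/2.
u² = 25/9·sin²(2*π·x) and (u')² = 100*π^2/9·cos²(2*π·x), and each of sin², cos² integrates to L/2 = 5/4 over (0, 5/2).
∫_0^5/2 u² dx = 125/36, so ||u||_L² = 5*sqrt(5)/6.
∫_0^5/2 (u')² dx = 125*π^2/9, so ||u'||_L² = 5*sqrt(5)*π/3.
Ratio ||u||_L² / ||u'||_L² = 1/(2*π).
Sharp Poincaré constant on H^1_0(0, 5/2) is C_P = L/π = 5/(2*π), achieved by sin(2*π/5·x).
This is the k = 5 harmonic; the ratio L/(kπ) is strictly less than C_P = L/π, consistent with the sharp inequality ||u||_L² ≤ C_P ||u'||_L².


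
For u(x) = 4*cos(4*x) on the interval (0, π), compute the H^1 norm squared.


||u||_{H^1(0,π)}^2 = 136*π

u'(x) = -16*sin(4*x).
Expand u² and (u')² and integrate term by term on (0, π), using: for integers n ≥ 1, ∫_0^π sin²(nx) dx = ∫_0^π cos²(nx) dx = π/2; for n ≠ n', ∫_0^π sin(nx)sin(n'x) dx = ∫_0^π cos(nx)cos(n'x) dx = 0; and by product-to-sum, ∫_0^π sin(nx)cos(n'x) dx = ½∫_0^π [sin((n+n')x) + sin((n−n')x)] dx, which is 0 when n+n' is even and 2n/(n²−n'²) when n+n' is odd (it need not vanish on (0, π)).
  u² squared terms: (4)²·∫cos(4x)² dx = 16·π/2 = 8*π.
  So ∫_0^π u² dx = 8*π.
  (u')² squared terms: (-16)²·∫sin(4x)² dx = 256·π/2 = 128*π.
  So ∫_0^π (u')² dx = 128*π.
||u||_{H^1}^2 = (8*π) + (128*π) = 136*π.


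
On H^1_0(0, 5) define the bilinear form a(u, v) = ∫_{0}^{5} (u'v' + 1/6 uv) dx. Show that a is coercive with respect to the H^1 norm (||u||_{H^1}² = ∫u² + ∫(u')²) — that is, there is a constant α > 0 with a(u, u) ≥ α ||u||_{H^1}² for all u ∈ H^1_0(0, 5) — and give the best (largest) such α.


α = (25/6 + π^2)/(π^2 + 25)

Coercivity of a(·,·) on H^1_0(0, 5) means a(u, u) ≥ α ||u||_{H^1}² for every u ∈ H^1_0.
The interval has length L = 5, and Poincaré/coercivity depend only on L. Here a(u, u) = ∫(u')² + (1/6)·∫u².
Here 0 < c = 1/6 < 1. The condition a(u,u) ≥ α||u||_{H^1}² reads (1−α)∫(u')² ≥ (α−c)∫u². Any admissible α is ≤ 1 (rapidly oscillating u have ∫u²/∫(u')² → 0), and α = 1 would force 0 ≥ (1−c)∫u², impossible since c < 1; so 1−α > 0. By the sharp Poincaré inequality on H^1_0 of an interval of length L, ∫(u')² ≥ (π/L)²∫u² with equality for the first sine mode sin(π(x−x₀)/L) (x₀ the left endpoint), so the inequality holds for all u iff (1−α)(π/L)² ≥ α − c, i.e. α ≤ ((π/L)² + c)/((π/L)² + 1) = (1 + c(L/π)²)/(1 + (L/π)²). With (π/L)² = π^2/25 and c = 1/6, the largest admissible constant is α = ((π/L)² + c)/((π/L)² + 1).
Simplifying, α = (25/6 + π^2)/(π^2 + 25).


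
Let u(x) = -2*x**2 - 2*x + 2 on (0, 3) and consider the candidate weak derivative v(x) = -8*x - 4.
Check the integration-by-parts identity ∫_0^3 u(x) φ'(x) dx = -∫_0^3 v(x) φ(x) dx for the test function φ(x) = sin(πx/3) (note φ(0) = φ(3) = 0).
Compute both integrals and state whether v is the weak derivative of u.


LHS = 48/π, RHS = 96/π. No, v is not the weak derivative of u.

u(x) = -2*x**2 - 2*x + 2, classical derivative u'(x) = -4*x - 2.
φ(x) = sin(πx/3), so φ'(x) = π*cos(π*x/3)/3.
Note φ(0) = φ(3) = 0, so the boundary term u·φ vanishes.
LHS = ∫_0^3 u(x) φ'(x) dx = ∫_0^3 (-2*π*x^2*cos(π*x/3)/3 - 2*π*x*cos(π*x/3)/3 + 2*π*cos(π*x/3)/3) dx. Term by term:
  ∫_0^3 2*π*cos(π*x/3)/3 dx = 0;  ∫_0^3 -2*π*x*cos(π*x/3)/3 dx = 12/π;  ∫_0^3 -2*π*x^2*cos(π*x/3)/3 dx = 36/π.
Sum: 0 + 12/π + 36/π = 48/π.
So LHS = 48/π.
∫_0^3 v(x) φ(x) dx = ∫_0^3 (-8*x*sin(π*x/3) - 4*sin(π*x/3)) dx. Term by term:
  ∫_0^3 -4*sin(π*x/3) dx = -24/π;  ∫_0^3 -8*x*sin(π*x/3) dx = -72/π.
Sum: -24/π − 72/π = -96/π.
So RHS = -∫_0^3 v(x) φ(x) dx = 96/π.
LHS − RHS = -48/π ≠ 0, so the identity fails.
(For a valid weak derivative the identity must hold for EVERY test function, in particular this one. The failure shows v is NOT the weak derivative of u.)
Correct weak derivative would be u'(x) = -4*x - 2.


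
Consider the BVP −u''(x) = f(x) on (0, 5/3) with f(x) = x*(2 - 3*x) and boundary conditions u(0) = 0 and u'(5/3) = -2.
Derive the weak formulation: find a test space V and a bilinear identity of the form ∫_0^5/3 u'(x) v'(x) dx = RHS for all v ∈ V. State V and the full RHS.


V = {v ∈ H^1(0, 5/3) : v(0) = 0} (test functions vanish at x = 0 where u is specified); weak form: ∫_0^5/3 u'v' dx = ∫_0^5/3 (x*(2 - 3*x)) v dx − 2·v(5/3) for all v ∈ V.

Multiply both sides by a test function v and integrate from 0 to 5/3:
  ∫_0^5/3 −u''(x) v(x) dx = ∫_0^5/3 f(x) v(x) dx.
Integrate the LHS by parts once:
  ∫_0^5/3 −u'' v dx = −[u'(x) v(x)]_0^5/3 + ∫_0^5/3 u'(x) v'(x) dx.
Thus ∫_0^5/3 u'(x) v'(x) dx = ∫_0^5/3 f(x) v(x) dx + [u'(x) v(x)]_0^5/3.
Choose V so that boundary terms are either known or forced to vanish.
Mixed BC: u(0) = 0 (Dirichlet) and u'(5/3) = -2 (Neumann). Define V = {v ∈ H^1(0, 5/3) : v(0) = 0}. Then [u' v]_0^5/3 = u'(5/3)·v(5/3) − u'(0)·0 = − 2·v(5/3).
Weak formulation: find u (satisfying any essential BC) such that ∫_0^5/3 u'(x) v'(x) dx = ∫_0^5/3 f v dx − 2·v(5/3) for all v ∈ V (Dirichlet at 0 absorbed into V; Neumann datum at x = 5/3 contributes the boundary term).
Substituting f(x) = x*(2 - 3*x), the right-hand side is ∫_0^5/3 (x*(2 - 3*x)) v dx − 2·v(5/3).


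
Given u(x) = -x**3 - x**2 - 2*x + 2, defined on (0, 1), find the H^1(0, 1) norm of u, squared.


||u||_{H^1}^2 = 2059/105

The H^1 norm (squared) on an interval (0, L) is
  ||u||_{H^1}^2 = ∫_0^L u(x)^2 dx + ∫_0^L u'(x)^2 dx.
Compute u'(x) = -3*x**2 - 2*x - 2.
Then u(x)^2 = x**6 + 2*x**5 + 5*x**4 - 8*x + 4 and u'(x)^2 = 9*x**4 + 12*x**3 + 16*x**2 + 8*x + 4.
Integrate each monomial from 0 to 1 using ∫_0^1 c·x^n dx = c·1^(n+1)/(n+1):
  ∫_0^1 u(x)^2 dx = ∫_0^1 (x^6 + 2*x^5 + 5*x^4 - 8*x + 4) dx. Term by term:
    ∫_0^1 x^6 dx = 1/7;  ∫_0^1 2*x^5 dx = 1/3;  ∫_0^1 5*x^4 dx = 1;
    ∫_0^1 -8*x dx = -4;  ∫_0^1 4 dx = 4.
  Sum: 1/7 + 1/3 + 1 − 4 + 4 = 31/21.
  ∫_0^1 u'(x)^2 dx = ∫_0^1 (9*x^4 + 12*x^3 + 16*x^2 + 8*x + 4) dx. Term by term:
    ∫_0^1 9*x^4 dx = 9/5;  ∫_0^1 12*x^3 dx = 3;  ∫_0^1 16*x^2 dx = 16/3;
    ∫_0^1 8*x dx = 4;  ∫_0^1 4 dx = 4.
  Sum: 9/5 + 3 + 16/3 + 4 + 4 = 272/15.
Adding: ||u||_{H^1}^2 = 31/21 + 272/15 = 2059/105.


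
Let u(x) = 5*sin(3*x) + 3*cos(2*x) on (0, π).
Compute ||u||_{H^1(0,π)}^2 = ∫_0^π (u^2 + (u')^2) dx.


||u||_{H^1(0,π)}^2 = 180 + 295*π/2

u'(x) = -6*sin(2*x) + 15*cos(3*x).
Expand u² and (u')² and integrate term by term on (0, π), using: for integers n ≥ 1, ∫_0^π sin²(nx) dx = ∫_0^π cos²(nx) dx = π/2; for n ≠ n', ∫_0^π sin(nx)sin(n'x) dx = ∫_0^π cos(nx)cos(n'x) dx = 0; and by product-to-sum, ∫_0^π sin(nx)cos(n'x) dx = ½∫_0^π [sin((n+n')x) + sin((n−n')x)] dx, which is 0 when n+n' is even and 2n/(n²−n'²) when n+n' is odd (it need not vanish on (0, π)).
  u² squared terms: (3)²·∫cos(2x)² dx = 9·π/2 = 9*π/2;  (5)²·∫sin(3x)² dx = 25·π/2 = 25*π/2.
  u² cross terms: 2·(3)·(5)·∫cos(2x)·sin(3x) dx = 30·(6/5) = 36.
  So ∫_0^π u² dx = 9*π/2 + 25*π/2 + 36 = 36 + 17*π.
  (u')² squared terms: (-6)²·∫sin(2x)² dx = 36·π/2 = 18*π;  (15)²·∫cos(3x)² dx = 225·π/2 = 225*π/2.
  (u')² cross terms: 2·(-6)·(15)·∫sin(2x)·cos(3x) dx = -180·(-4/5) = 144.
  So ∫_0^π (u')² dx = 18*π + 225*π/2 + 144 = 144 + 261*π/2.
||u||_{H^1}^2 = (36 + 17*π) + (144 + 261*π/2) = 180 + 295*π/2.


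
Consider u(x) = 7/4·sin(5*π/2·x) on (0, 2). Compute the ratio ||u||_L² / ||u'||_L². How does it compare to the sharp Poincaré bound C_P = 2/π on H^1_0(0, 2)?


||u||_L² / ||u'||_L² = 2/(5*π) < C_P = 2/π.

u(x) = 7/4·sin(5*π/2·x), so u'(x) = 35*π*cos(5*π*x/2)/8.
Writing u(x) = A·sin(kπx/L) with A = 7/4 and k = 5, use ∫_0^L sin²(kπx/L) dx = L/2 and ∫_0^L cos²(kπx/L) dx = L/2.
u² = 49/16·sin²(5*π/2·x) and (u')² = 1225*π^2/64·cos²(5*π/2·x), and each of sin², cos² integrates to L/2 = 1 over (0, 2).
∫_0^2 u² dx = 49/16, so ||u||_L² = 7/4.
∫_0^2 (u')² dx = 1225*π^2/64, so ||u'||_L² = 35*π/8.
Ratio ||u||_L² / ||u'||_L² = 2/(5*π).
Sharp Poincaré constant on H^1_0(0, 2) is C_P = L/π = 2/π, achieved by sin(π/2·x).
This is the k = 5 harmonic; the ratio L/(kπ) is strictly less than C_P = L/π, consistent with the sharp inequality ||u||_L² ≤ C_P ||u'||_L².


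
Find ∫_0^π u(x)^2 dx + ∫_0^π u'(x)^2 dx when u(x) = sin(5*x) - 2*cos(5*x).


||u||_{H^1(0,π)}^2 = 65*π

u'(x) = 10*sin(5*x) + 5*cos(5*x).
Expand u² and (u')² and integrate term by term on (0, π), using: for integers n ≥ 1, ∫_0^π sin²(nx) dx = ∫_0^π cos²(nx) dx = π/2; for n ≠ n', ∫_0^π sin(nx)sin(n'x) dx = ∫_0^π cos(nx)cos(n'x) dx = 0; and by product-to-sum, ∫_0^π sin(nx)cos(n'x) dx = ½∫_0^π [sin((n+n')x) + sin((n−n')x)] dx, which is 0 when n+n' is even and 2n/(n²−n'²) when n+n' is odd (it need not vanish on (0, π)).
  u² squared terms: (-2)²·∫cos(5x)² dx = 4·π/2 = 2*π;  (1)²·∫sin(5x)² dx = 1·π/2 = π/2.
  u² cross terms: 2·(-2)·(1)·∫cos(5x)·sin(5x) dx = -4·(0) = 0.
  So ∫_0^π u² dx = 2*π + π/2 + 0 = 5*π/2.
  (u')² squared terms: (5)²·∫cos(5x)² dx = 25·π/2 = 25*π/2;  (10)²·∫sin(5x)² dx = 100·π/2 = 50*π.
  (u')² cross terms: 2·(5)·(10)·∫cos(5x)·sin(5x) dx = 100·(0) = 0.
  So ∫_0^π (u')² dx = 25*π/2 + 50*π + 0 = 125*π/2.
||u||_{H^1}^2 = (5*π/2) + (125*π/2) = 65*π.


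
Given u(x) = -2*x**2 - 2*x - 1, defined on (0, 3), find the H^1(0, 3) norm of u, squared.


||u||_{H^1}^2 = 3387/5

The H^1 norm (squared) on an interval (0, L) is
  ||u||_{H^1}^2 = ∫_0^L u(x)^2 dx + ∫_0^L u'(x)^2 dx.
Compute u'(x) = -4*x - 2.
Then u(x)^2 = 4*x**4 + 8*x**3 + 8*x**2 + 4*x + 1 and u'(x)^2 = 16*x**2 + 16*x + 4.
Integrate each monomial from 0 to 3 using ∫_0^3 c·x^n dx = c·3^(n+1)/(n+1):
  ∫_0^3 u(x)^2 dx = ∫_0^3 (4*x^4 + 8*x^3 + 8*x^2 + 4*x + 1) dx. Term by term:
    ∫_0^3 4*x^4 dx = 972/5;  ∫_0^3 8*x^3 dx = 162;  ∫_0^3 8*x^2 dx = 72;
    ∫_0^3 4*x dx = 18;  ∫_0^3 1 dx = 3.
  Sum: 972/5 + 162 + 72 + 18 + 3 = 2247/5.
  ∫_0^3 u'(x)^2 dx = ∫_0^3 (16*x^2 + 16*x + 4) dx. Term by term:
    ∫_0^3 16*x^2 dx = 144;  ∫_0^3 16*x dx = 72;  ∫_0^3 4 dx = 12.
  Sum: 144 + 72 + 12 = 228.
Adding: ||u||_{H^1}^2 = 2247/5 + 228 = 3387/5.
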